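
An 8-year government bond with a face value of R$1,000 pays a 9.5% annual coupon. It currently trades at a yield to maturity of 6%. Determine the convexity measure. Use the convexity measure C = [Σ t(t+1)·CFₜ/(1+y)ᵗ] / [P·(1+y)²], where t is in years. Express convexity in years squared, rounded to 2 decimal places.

44.67

With y = 0.06:
  t   CF        PV=CF/(1+0.06)^t    t·PV        t(t+1)·PV
  1        95.00        89.6226        89.6226         179.2453
  2        95.00        84.5497       169.0993         507.2980
  3        95.00        79.7638       239.2915         957.1660
  4        95.00        75.2489       300.9956       1,504.9780
  5        95.00        70.9895       354.9476       2,129.6858
  6        95.00        66.9713       401.8275       2,812.7926
  7        95.00        63.1804       442.2630       3,538.1038
  8     1,095.00       687.0165     5,496.1324      49,465.1914
  Σ                  1,217.3428     7,494.1795      61,094.4607
P = 1,217.3428.
Convexity = Σ t(t+1)·PV / [P·(1+y)²] = 61,094.4607 / (1,217.3428 × 1.123600) = 44.66602.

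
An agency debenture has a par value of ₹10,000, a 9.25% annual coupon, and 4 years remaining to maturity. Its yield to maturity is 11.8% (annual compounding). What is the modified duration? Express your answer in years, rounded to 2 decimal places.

3.13 years

Periodic yield y = 0.118. First find Macaulay duration:
  t   CF        PV=CF/(1+0.118)^t    t·PV
  1       925.00       827.3703       827.3703
  2       925.00       740.0450     1,480.0900
  3       925.00       661.9365     1,985.8095
  4    10,925.00     6,992.8503    27,971.4012
  Σ                  9,222.2021    32,264.6710
P = 9,222.2021; Macaulay duration = 32,264.6710 / 9,222.2021 = 3.49859 years.
Modified duration = D_Mac / (1 + y) = 3.49859 / 1.118 = 3.12933 years.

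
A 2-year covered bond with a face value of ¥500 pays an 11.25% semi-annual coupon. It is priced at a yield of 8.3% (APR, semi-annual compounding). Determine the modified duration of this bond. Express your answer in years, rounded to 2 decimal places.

Periodic yield y = 0.0415. First find Macaulay duration:
  t   CF        PV=CF/(1+0.0415)^t    t·PV
  1       28.125        27.0043        27.0043
  2       28.125        25.9283        51.8566
  3       28.125        24.8951        74.6854
  4      528.125       448.8483     1,795.3934
  Σ                    526.6761     1,948.9397
P = 526.6761; Macaulay duration = 1,948.9397 / 526.6761 = 3.70045 half-year periods = 1.85023 years.
Modified duration = D_Mac / (1 + y) = 1.85023 / 1.0415 = 1.77650 years.

1.78 years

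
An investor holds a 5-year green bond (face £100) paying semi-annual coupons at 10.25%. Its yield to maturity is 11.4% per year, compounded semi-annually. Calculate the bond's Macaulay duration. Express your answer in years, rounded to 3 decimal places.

4.010 years

Periodic yield y = 0.057. Discount each cash flow and weight by its period:
  t   CF        PV=CF/(1+0.057)^t    t·PV
  1        5.125         4.8486         4.8486
  2        5.125         4.5872         9.1743
  3        5.125         4.3398        13.0194
  4        5.125         4.1058        16.4231
  5        5.125         3.8844        19.4218
  6        5.125         3.6749        22.0493
  7        5.125         3.4767        24.3370
  8        5.125         3.2892        26.3138
  9        5.125         3.1119        28.0067
  10     105.125        60.3888       603.8876
  Σ                     95.7071       767.4816
Price P = Σ PV = 95.7071.
Macaulay duration = Σ(t·PV) / P = 767.4816 / 95.7071 = 8.01906 half-year periods.
In years: 8.01906 / 2 = 4.00953 years.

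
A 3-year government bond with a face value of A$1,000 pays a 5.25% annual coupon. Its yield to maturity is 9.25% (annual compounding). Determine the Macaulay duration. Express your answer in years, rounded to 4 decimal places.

2.8442 years

Periodic yield y = 0.0925. Discount each cash flow and weight by its year:
  t   CF        PV=CF/(1+0.0925)^t    t·PV
  1        52.50        48.0549        48.0549
  2        52.50        43.9862        87.9724
  3     1,052.50       807.1565     2,421.4696
  Σ                    899.1977     2,557.4969
Price P = Σ PV = 899.1977.
Macaulay duration = Σ(t·PV) / P = 2,557.4969 / 899.1977 = 2.84420 years.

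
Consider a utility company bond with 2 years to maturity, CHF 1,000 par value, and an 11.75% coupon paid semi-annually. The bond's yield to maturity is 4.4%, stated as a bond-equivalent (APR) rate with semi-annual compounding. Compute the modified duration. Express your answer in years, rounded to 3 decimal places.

1.811 years

Periodic yield y = 0.022. First find Macaulay duration:
  t   CF        PV=CF/(1+0.022)^t    t·PV
  1        58.75        57.4853        57.4853
  2        58.75        56.2479       112.4957
  3        58.75        55.0371       165.1112
  4     1,058.75       970.4873     3,881.9491
  Σ                  1,139.2575     4,217.0413
P = 1,139.2575; Macaulay duration = 4,217.0413 / 1,139.2575 = 3.70157 half-year periods = 1.85078 years.
Modified duration = D_Mac / (1 + y) = 1.85078 / 1.022 = 1.81094 years.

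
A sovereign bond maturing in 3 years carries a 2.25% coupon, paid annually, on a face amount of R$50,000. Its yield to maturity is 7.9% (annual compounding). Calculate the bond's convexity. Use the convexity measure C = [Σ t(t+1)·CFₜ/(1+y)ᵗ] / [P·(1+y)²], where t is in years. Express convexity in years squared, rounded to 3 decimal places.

With y = 0.079:
  t   CF        PV=CF/(1+0.079)^t    t·PV        t(t+1)·PV
  1     1,125.00     1,042.6321     1,042.6321       2,085.2641
  2     1,125.00       966.2948     1,932.5896       5,797.7687
  3    51,125.00    40,697.6176   122,092.8529     488,371.4114
  Σ                 42,706.5445   125,068.0745     496,254.4442
P = 42,706.5445.
Convexity = Σ t(t+1)·PV / [P·(1+y)²] = 496,254.4442 / (42,706.5445 × 1.164241) = 9.98084.

9.981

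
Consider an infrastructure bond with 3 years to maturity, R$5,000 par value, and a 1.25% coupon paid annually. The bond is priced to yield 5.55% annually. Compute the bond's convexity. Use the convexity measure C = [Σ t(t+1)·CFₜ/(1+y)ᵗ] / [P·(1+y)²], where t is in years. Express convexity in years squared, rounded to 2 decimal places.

10.58

With y = 0.0555:
  t   CF        PV=CF/(1+0.0555)^t    t·PV        t(t+1)·PV
  1        62.50        59.2136        59.2136         118.4273
  2        62.50        56.1001       112.2002         336.6005
  3     5,062.50     4,305.1702    12,915.5105      51,662.0421
  Σ                  4,420.4839    13,086.9244      52,117.0700
P = 4,420.4839.
Convexity = Σ t(t+1)·PV / [P·(1+y)²] = 52,117.0700 / (4,420.4839 × 1.114080) = 10.58263.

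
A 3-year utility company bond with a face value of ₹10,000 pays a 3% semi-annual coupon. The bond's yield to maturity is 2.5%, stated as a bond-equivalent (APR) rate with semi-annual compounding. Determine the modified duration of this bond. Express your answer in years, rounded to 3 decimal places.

2.857 years

Periodic yield y = 0.0125. First find Macaulay duration:
  t   CF        PV=CF/(1+0.0125)^t    t·PV
  1       150.00       148.1481       148.1481
  2       150.00       146.3192       292.6383
  3       150.00       144.5127       433.5382
  4       150.00       142.7286       570.9146
  5       150.00       140.9666       704.8328
  6    10,150.00     9,420.9750    56,525.8499
  Σ                 10,143.6502    58,675.9220
P = 10,143.6502; Macaulay duration = 58,675.9220 / 10,143.6502 = 5.78450 half-year periods = 2.89225 years.
Modified duration = D_Mac / (1 + y) = 2.89225 / 1.0125 = 2.85654 years.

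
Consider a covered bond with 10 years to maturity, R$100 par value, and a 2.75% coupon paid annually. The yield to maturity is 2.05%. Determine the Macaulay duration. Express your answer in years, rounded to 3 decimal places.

Periodic yield y = 0.0205. Discount each cash flow and weight by its year:
  t   CF        PV=CF/(1+0.0205)^t    t·PV
  1         2.75         2.6948         2.6948
  2         2.75         2.6406         5.2812
  3         2.75         2.5876         7.7627
  4         2.75         2.5356        10.1424
  5         2.75         2.4847        12.4233
  6         2.75         2.4348        14.6085
  7         2.75         2.3858        16.7009
  8         2.75         2.3379        18.7033
  9         2.75         2.2910        20.6186
  10      102.75        83.8787       838.7871
  Σ                    106.2714       947.7228
Price P = Σ PV = 106.2714.
Macaulay duration = Σ(t·PV) / P = 947.7228 / 106.2714 = 8.91795 years.

8.918 years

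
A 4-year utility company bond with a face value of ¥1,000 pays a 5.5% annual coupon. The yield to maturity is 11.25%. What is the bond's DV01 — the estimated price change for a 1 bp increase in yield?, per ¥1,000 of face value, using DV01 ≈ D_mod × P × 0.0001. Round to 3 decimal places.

¥0.271

Periodic yield y = 0.1125.
  t   CF        PV=CF/(1+0.1125)^t    t·PV
  1        55.00        49.4382        49.4382
  2        55.00        44.4388        88.8777
  3        55.00        39.9450       119.8351
  4     1,055.00       688.7354     2,754.9414
  Σ                    822.5574     3,013.0924
P = 822.5574; D_Mac = 3.66308 yrs; D_mod = 3.29265 yrs.
DV01 ≈ 3.29265 × 822.5574 × 0.0001 = 0.270840.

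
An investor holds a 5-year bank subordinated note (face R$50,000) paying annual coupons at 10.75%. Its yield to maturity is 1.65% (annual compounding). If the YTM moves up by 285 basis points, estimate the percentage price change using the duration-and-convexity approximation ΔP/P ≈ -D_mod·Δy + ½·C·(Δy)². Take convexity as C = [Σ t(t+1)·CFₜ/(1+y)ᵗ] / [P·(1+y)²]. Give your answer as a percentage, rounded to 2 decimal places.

With y = 0.0165:
  t   CF        PV=CF/(1+0.0165)^t    t·PV        t(t+1)·PV
  1     5,375.00     5,287.7521     5,287.7521      10,575.5042
  2     5,375.00     5,201.9204    10,403.8408      31,211.5224
  3     5,375.00     5,117.4820    15,352.4459      61,409.7834
  4     5,375.00     5,034.4141    20,137.6565     100,688.2824
  5    55,375.00    51,024.2729   255,121.3643   1,530,728.1858
  Σ                 71,665.8414   306,303.0595   1,734,613.2782
P = 71,665.8414; D_Mac = 4.27405 yrs; D_mod = 4.20467 yrs; C = 23.42479.
Duration effect: -4.20467 × (+0.0285) = -0.119833
Convexity effect: 0.5 × 23.42479 × (0.0285)² = +0.0095134
ΔP/P ≈ -0.119833 + 0.0095134 = -0.110320 = -11.0320%.

-11.03%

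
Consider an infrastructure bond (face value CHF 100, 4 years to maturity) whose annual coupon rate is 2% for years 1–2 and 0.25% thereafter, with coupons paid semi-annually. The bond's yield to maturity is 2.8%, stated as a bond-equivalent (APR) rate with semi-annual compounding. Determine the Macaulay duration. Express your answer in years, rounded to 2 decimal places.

Periodic yield y = 0.014. Discount each cash flow and weight by its period:
  t   CF        PV=CF/(1+0.014)^t    t·PV
  1        1.000         0.9862         0.9862
  2        1.000         0.9726         1.9452
  3        1.000         0.9591         2.8774
  4        1.000         0.9459         3.7836
  5        0.125         0.1166         0.5830
  6        0.125         0.1150         0.6900
  7        0.125         0.1134         0.7939
  8      100.125        89.5857       716.6859
  Σ                     93.7946       728.3452
Price P = Σ PV = 93.7946.
Macaulay duration = Σ(t·PV) / P = 728.3452 / 93.7946 = 7.76532 half-year periods.
In years: 7.76532 / 2 = 3.88266 years.

3.88 years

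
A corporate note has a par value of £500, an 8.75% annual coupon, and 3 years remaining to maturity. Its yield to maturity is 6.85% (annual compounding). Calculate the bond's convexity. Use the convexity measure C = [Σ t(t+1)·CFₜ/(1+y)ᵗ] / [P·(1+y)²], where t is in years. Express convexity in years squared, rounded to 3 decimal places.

9.444

With y = 0.0685:
  t   CF        PV=CF/(1+0.0685)^t    t·PV        t(t+1)·PV
  1        43.75        40.9453        40.9453          81.8905
  2        43.75        38.3203        76.6406         229.9219
  3       543.75       445.7339     1,337.2018       5,348.8071
  Σ                    524.9995     1,454.7876       5,660.6195
P = 524.9995.
Convexity = Σ t(t+1)·PV / [P·(1+y)²] = 5,660.6195 / (524.9995 × 1.141692) = 9.44400.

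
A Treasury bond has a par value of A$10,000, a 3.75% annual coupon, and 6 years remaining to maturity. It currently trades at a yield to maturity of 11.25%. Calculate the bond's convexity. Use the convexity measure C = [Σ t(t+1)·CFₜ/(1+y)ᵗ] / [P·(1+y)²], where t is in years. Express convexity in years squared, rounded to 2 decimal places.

With y = 0.1125:
  t   CF        PV=CF/(1+0.1125)^t    t·PV        t(t+1)·PV
  1       375.00       337.0787       337.0787         674.1573
  2       375.00       302.9920       605.9841       1,817.9523
  3       375.00       272.3524       817.0572       3,268.2288
  4       375.00       244.8111       979.2446       4,896.2229
  5       375.00       220.0550     1,100.2748       6,601.6489
  6    10,375.00     5,472.5279    32,835.1676     229,846.1734
  Σ                  6,849.8171    36,674.8070     247,104.3837
P = 6,849.8171.
Convexity = Σ t(t+1)·PV / [P·(1+y)²] = 247,104.3837 / (6,849.8171 × 1.237656) = 29.14751.

29.15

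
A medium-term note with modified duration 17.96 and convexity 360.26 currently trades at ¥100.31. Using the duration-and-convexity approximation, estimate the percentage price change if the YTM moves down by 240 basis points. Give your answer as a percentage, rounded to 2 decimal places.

Duration effect: -D_mod·Δy = -17.96 × (-0.024) = +0.431040
Convexity effect: ½·C·(Δy)² = 0.5 × 360.26 × (-0.024)² = +0.10375488
ΔP/P ≈ +0.431040 + 0.10375488 = +0.53479488
= +53.479488%.

+53.48%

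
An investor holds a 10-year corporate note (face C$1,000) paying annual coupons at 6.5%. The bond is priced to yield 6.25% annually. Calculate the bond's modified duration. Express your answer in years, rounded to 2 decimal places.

7.23 years

Periodic yield y = 0.0625. First find Macaulay duration:
  t   CF        PV=CF/(1+0.0625)^t    t·PV
  1        65.00        61.1765        61.1765
  2        65.00        57.5779       115.1557
  3        65.00        54.1909       162.5728
  4        65.00        51.0032       204.0129
  5        65.00        48.0030       240.0152
  6        65.00        45.1793       271.0759
  7        65.00        42.5217       297.6520
  8        65.00        40.0204       320.1635
  9        65.00        37.6663       338.9967
  10    1,065.00       580.8450     5,808.4495
  Σ                  1,018.1842     7,819.2706
P = 1,018.1842; Macaulay duration = 7,819.2706 / 1,018.1842 = 7.67962 years.
Modified duration = D_Mac / (1 + y) = 7.67962 / 1.0625 = 7.22788 years.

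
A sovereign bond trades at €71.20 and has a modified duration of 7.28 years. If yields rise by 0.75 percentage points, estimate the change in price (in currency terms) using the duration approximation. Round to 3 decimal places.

-€3.888

Duration approximation: ΔP/P ≈ -D_mod · Δy = -7.28 × (+0.0075) = -0.054600.
ΔP ≈ 71.20 × (-0.054600) = -3.88752.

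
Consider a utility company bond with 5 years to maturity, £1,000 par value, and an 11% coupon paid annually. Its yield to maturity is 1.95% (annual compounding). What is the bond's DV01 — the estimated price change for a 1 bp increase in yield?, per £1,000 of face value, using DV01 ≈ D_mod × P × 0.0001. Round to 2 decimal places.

£0.60

Periodic yield y = 0.0195.
  t   CF        PV=CF/(1+0.0195)^t    t·PV
  1       110.00       107.8960       107.8960
  2       110.00       105.8323       211.6646
  3       110.00       103.8080       311.4241
  4       110.00       101.8225       407.2900
  5     1,110.00     1,007.8289     5,039.1447
  Σ                  1,427.1878     6,077.4195
P = 1,427.1878; D_Mac = 4.25832 yrs; D_mod = 4.17687 yrs.
DV01 ≈ 4.17687 × 1,427.1878 × 0.0001 = 0.596118.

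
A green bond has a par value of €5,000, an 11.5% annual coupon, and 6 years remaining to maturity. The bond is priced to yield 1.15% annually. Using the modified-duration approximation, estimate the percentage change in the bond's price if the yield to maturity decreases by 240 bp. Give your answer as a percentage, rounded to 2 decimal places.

Periodic yield y = 0.0115. Modified duration first:
  t   CF        PV=CF/(1+0.0115)^t    t·PV
  1       575.00       568.4627       568.4627
  2       575.00       561.9997     1,123.9994
  3       575.00       555.6102     1,666.8305
  4       575.00       549.2933     2,197.1732
  5       575.00       543.0482     2,715.2412
  6     5,575.00     5,205.3454    31,232.0722
  Σ                  7,983.7594    39,503.7791
P = 7,983.7594; D_Mac = 4.94802 yrs; D_mod = 4.94802/(1+0.0115) = 4.89176 yrs.
ΔP/P ≈ -D_mod · Δy = -4.89176 × (-0.024) = +0.117402 = +11.7402%.

+11.74%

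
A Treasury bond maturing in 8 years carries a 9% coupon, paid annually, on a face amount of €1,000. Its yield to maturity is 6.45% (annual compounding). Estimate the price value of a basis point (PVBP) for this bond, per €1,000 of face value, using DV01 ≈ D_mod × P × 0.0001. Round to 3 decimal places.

Periodic yield y = 0.0645.
  t   CF        PV=CF/(1+0.0645)^t    t·PV
  1        90.00        84.5467        84.5467
  2        90.00        79.4239       158.8478
  3        90.00        74.6115       223.8344
  4        90.00        70.0906       280.3624
  5        90.00        65.8437       329.2185
  6        90.00        61.8541       371.1246
  7        90.00        58.1063       406.7438
  8     1,090.00       661.0909     5,288.7271
  Σ                  1,155.5676     7,143.4053
P = 1,155.5676; D_Mac = 6.18173 yrs; D_mod = 5.80717 yrs.
DV01 ≈ 5.80717 × 1,155.5676 × 0.0001 = 0.671057.

€0.671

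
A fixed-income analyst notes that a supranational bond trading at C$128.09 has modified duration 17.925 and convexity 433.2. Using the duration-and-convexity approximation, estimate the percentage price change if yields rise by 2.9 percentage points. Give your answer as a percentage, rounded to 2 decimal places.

-33.77%

Duration effect: -D_mod·Δy = -17.925 × (+0.029) = -0.519825
Convexity effect: ½·C·(Δy)² = 0.5 × 433.2 × (0.029)² = +0.1821606
ΔP/P ≈ -0.519825 + 0.1821606 = -0.3376644
= -33.76644%.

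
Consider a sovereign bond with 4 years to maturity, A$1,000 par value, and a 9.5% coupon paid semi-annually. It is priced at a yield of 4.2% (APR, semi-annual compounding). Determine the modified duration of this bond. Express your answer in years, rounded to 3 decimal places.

3.405 years

Periodic yield y = 0.021. First find Macaulay duration:
  t   CF        PV=CF/(1+0.021)^t    t·PV
  1        47.50        46.5230        46.5230
  2        47.50        45.5661        91.1323
  3        47.50        44.6289       133.8868
  4        47.50        43.7110       174.8440
  5        47.50        42.8119       214.0597
  6        47.50        41.9314       251.5883
  7        47.50        41.0689       287.4825
  8     1,047.50       887.0500     7,096.3999
  Σ                  1,193.2913     8,295.9164
P = 1,193.2913; Macaulay duration = 8,295.9164 / 1,193.2913 = 6.95213 half-year periods = 3.47607 years.
Modified duration = D_Mac / (1 + y) = 3.47607 / 1.021 = 3.40457 years.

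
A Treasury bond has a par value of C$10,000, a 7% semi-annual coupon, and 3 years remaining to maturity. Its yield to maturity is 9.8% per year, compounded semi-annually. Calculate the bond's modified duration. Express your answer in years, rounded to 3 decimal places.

2.618 years

Periodic yield y = 0.049. First find Macaulay duration:
  t   CF        PV=CF/(1+0.049)^t    t·PV
  1       350.00       333.6511       333.6511
  2       350.00       318.0659       636.1317
  3       350.00       303.2086       909.6259
  4       350.00       289.0454     1,156.1817
  5       350.00       275.5438     1,377.7189
  6    10,350.00     7,767.6102    46,605.6609
  Σ                  9,287.1250    51,018.9702
P = 9,287.1250; Macaulay duration = 51,018.9702 / 9,287.1250 = 5.49352 half-year periods = 2.74676 years.
Modified duration = D_Mac / (1 + y) = 2.74676 / 1.049 = 2.61845 years.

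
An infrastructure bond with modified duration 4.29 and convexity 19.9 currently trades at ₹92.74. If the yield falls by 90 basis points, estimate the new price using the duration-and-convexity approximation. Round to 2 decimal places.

Duration effect: -D_mod·Δy = -4.29 × (-0.009) = +0.038610
Convexity effect: ½·C·(Δy)² = 0.5 × 19.9 × (-0.009)² = +0.00080595
ΔP/P ≈ +0.038610 + 0.00080595 = +0.03941595
New price ≈ 92.74 × (1 + 0.03941595) = 96.395435203.

₹96.40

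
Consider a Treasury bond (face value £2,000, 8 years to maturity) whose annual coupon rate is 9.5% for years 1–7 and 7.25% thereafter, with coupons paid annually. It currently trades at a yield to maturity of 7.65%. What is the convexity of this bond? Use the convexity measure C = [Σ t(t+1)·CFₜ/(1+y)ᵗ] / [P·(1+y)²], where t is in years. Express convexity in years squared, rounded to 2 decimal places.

42.17

With y = 0.0765:
  t   CF        PV=CF/(1+0.0765)^t    t·PV        t(t+1)·PV
  1       190.00       176.4979       176.4979         352.9958
  2       190.00       163.9553       327.9107         983.7320
  3       190.00       152.3041       456.9122       1,827.6488
  4       190.00       141.4808       565.9231       2,829.6157
  5       190.00       131.4266       657.1332       3,942.7994
  6       190.00       122.0870       732.5220       5,127.6537
  7       190.00       113.4110       793.8773       6,351.0187
  8     2,145.00     1,189.3646     9,514.9171      85,634.2542
  Σ                  2,190.5274    13,225.6936     107,049.7183
P = 2,190.5274.
Convexity = Σ t(t+1)·PV / [P·(1+y)²] = 107,049.7183 / (2,190.5274 × 1.158852) = 42.17050.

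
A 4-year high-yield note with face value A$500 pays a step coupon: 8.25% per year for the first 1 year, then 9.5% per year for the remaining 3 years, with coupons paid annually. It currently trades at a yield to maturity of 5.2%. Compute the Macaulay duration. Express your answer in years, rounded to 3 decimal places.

Periodic yield y = 0.052. Discount each cash flow and weight by its year:
  t   CF        PV=CF/(1+0.052)^t    t·PV
  1        41.25        39.2110        39.2110
  2        47.50        42.9202        85.8405
  3        47.50        40.7987       122.3961
  4       547.50       447.0140     1,788.0562
  Σ                    569.9440     2,035.5038
Price P = Σ PV = 569.9440.
Macaulay duration = Σ(t·PV) / P = 2,035.5038 / 569.9440 = 3.57141 years.

3.571 years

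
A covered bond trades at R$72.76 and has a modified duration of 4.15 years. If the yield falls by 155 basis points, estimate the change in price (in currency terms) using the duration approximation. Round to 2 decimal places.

+R$4.68

Duration approximation: ΔP/P ≈ -D_mod · Δy = -4.15 × (-0.0155) = +0.064325.
ΔP ≈ 72.76 × (+0.064325) = +4.680287.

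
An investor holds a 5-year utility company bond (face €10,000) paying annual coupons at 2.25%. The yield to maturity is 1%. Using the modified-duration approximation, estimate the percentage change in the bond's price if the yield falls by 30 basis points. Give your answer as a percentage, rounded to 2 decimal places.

Periodic yield y = 0.01. Modified duration first:
  t   CF        PV=CF/(1+0.01)^t    t·PV
  1       225.00       222.7723       222.7723
  2       225.00       220.5666       441.1332
  3       225.00       218.3828       655.1483
  4       225.00       216.2206       864.8823
  5    10,225.00     9,728.7367    48,643.6833
  Σ                 10,606.6789    50,827.6194
P = 10,606.6789; D_Mac = 4.79204 yrs; D_mod = 4.79204/(1+0.01) = 4.74459 yrs.
ΔP/P ≈ -D_mod · Δy = -4.74459 × (-0.003) = +0.014234 = +1.4234%.

+1.42%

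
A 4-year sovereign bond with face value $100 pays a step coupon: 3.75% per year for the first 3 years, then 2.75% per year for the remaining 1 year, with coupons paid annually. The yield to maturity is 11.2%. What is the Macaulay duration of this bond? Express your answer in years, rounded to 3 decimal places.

3.752 years

Periodic yield y = 0.112. Discount each cash flow and weight by its year:
  t   CF        PV=CF/(1+0.112)^t    t·PV
  1         3.75         3.3723         3.3723
  2         3.75         3.0326         6.0653
  3         3.75         2.7272         8.1816
  4       102.75        67.1990       268.7959
  Σ                     76.3311       286.4151
Price P = Σ PV = 76.3311.
Macaulay duration = Σ(t·PV) / P = 286.4151 / 76.3311 = 3.75227 years.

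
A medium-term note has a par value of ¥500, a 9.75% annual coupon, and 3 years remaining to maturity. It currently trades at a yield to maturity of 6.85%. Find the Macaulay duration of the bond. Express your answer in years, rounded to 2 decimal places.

2.75 years

Periodic yield y = 0.0685. Discount each cash flow and weight by its year:
  t   CF        PV=CF/(1+0.0685)^t    t·PV
  1        48.75        45.6247        45.6247
  2        48.75        42.6998        85.3995
  3       548.75       449.8326     1,349.4979
  Σ                    538.1571     1,480.5221
Price P = Σ PV = 538.1571.
Macaulay duration = Σ(t·PV) / P = 1,480.5221 / 538.1571 = 2.75110 years.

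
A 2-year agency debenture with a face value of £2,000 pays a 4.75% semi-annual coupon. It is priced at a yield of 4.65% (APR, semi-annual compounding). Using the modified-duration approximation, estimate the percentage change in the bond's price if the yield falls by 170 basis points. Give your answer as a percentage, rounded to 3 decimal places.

+3.209%

Periodic yield y = 0.02325. Modified duration first:
  t   CF        PV=CF/(1+0.02325)^t    t·PV
  1        47.50        46.4207        46.4207
  2        47.50        45.3660        90.7319
  3        47.50        44.3352       133.0055
  4     2,047.50     1,867.6560     7,470.6242
  Σ                  2,003.7779     7,740.7823
P = 2,003.7779; D_Mac = 3.86309 half-year periods = 1.93155 yrs; D_mod = 1.93155/(1+0.02325) = 1.88766 yrs.
ΔP/P ≈ -D_mod · Δy = -1.88766 × (-0.017) = +0.032090 = +3.2090%.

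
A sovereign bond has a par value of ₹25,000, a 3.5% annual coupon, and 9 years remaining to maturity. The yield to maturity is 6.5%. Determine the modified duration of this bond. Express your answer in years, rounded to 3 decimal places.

Periodic yield y = 0.065. First find Macaulay duration:
  t   CF        PV=CF/(1+0.065)^t    t·PV
  1       875.00       821.5962       821.5962
  2       875.00       771.4519     1,542.9037
  3       875.00       724.3680     2,173.1039
  4       875.00       680.1577     2,720.6308
  5       875.00       638.6457     3,193.2287
  6       875.00       599.6674     3,598.0041
  7       875.00       563.0679     3,941.4756
  8       875.00       528.7023     4,229.6183
  9    25,875.00    14,680.2648   132,122.3829
  Σ                 20,007.9219   154,342.9443
P = 20,007.9219; Macaulay duration = 154,342.9443 / 20,007.9219 = 7.71409 years.
Modified duration = D_Mac / (1 + y) = 7.71409 / 1.065 = 7.24328 years.

7.243 years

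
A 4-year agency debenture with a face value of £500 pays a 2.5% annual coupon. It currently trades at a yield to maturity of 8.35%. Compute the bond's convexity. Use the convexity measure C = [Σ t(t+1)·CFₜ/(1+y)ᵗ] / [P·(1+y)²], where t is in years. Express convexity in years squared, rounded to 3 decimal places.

16.118

With y = 0.0835:
  t   CF        PV=CF/(1+0.0835)^t    t·PV        t(t+1)·PV
  1        12.50        11.5367        11.5367          23.0734
  2        12.50        10.6476        21.2952          63.8857
  3        12.50         9.8271        29.4812         117.9246
  4       512.50       371.8589     1,487.4357       7,437.1785
  Σ                    403.8703     1,549.7488       7,642.0621
P = 403.8703.
Convexity = Σ t(t+1)·PV / [P·(1+y)²] = 7,642.0621 / (403.8703 × 1.173972) = 16.11799.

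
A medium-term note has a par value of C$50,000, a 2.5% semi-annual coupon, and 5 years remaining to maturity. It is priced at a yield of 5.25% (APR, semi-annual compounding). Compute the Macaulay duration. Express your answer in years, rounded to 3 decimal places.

Periodic yield y = 0.02625. Discount each cash flow and weight by its period:
  t   CF        PV=CF/(1+0.02625)^t    t·PV
  1       625.00       609.0134       609.0134
  2       625.00       593.4357     1,186.8714
  3       625.00       578.2565     1,734.7694
  4       625.00       563.4655     2,253.8620
  5       625.00       549.0529     2,745.2644
  6       625.00       535.0089     3,210.0533
  7       625.00       521.3241     3,649.2689
  8       625.00       507.9894     4,063.9153
  9       625.00       494.9958     4,454.9619
  10   50,625.00    39,069.0935   390,690.9353
  Σ                 44,021.6357   414,598.9153
Price P = Σ PV = 44,021.6357.
Macaulay duration = Σ(t·PV) / P = 414,598.9153 / 44,021.6357 = 9.41807 half-year periods.
In years: 9.41807 / 2 = 4.70904 years.

4.709 years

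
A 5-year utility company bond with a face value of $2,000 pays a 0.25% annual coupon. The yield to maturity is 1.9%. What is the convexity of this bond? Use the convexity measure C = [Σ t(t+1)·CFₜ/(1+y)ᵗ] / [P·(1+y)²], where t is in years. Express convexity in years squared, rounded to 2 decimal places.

With y = 0.019:
  t   CF        PV=CF/(1+0.019)^t    t·PV        t(t+1)·PV
  1         5.00         4.9068         4.9068           9.8135
  2         5.00         4.8153         9.6306          28.8917
  3         5.00         4.7255        14.1765          56.7060
  4         5.00         4.6374        18.5495          92.7477
  5     2,005.00     1,824.9184     9,124.5921      54,747.5529
  Σ                  1,844.0034     9,171.8555      54,935.7118
P = 1,844.0034.
Convexity = Σ t(t+1)·PV / [P·(1+y)²] = 54,935.7118 / (1,844.0034 × 1.038361) = 28.69093.

28.69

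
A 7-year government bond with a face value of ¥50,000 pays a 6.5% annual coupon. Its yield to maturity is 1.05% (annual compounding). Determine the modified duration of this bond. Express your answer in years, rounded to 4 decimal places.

5.9654 years

Periodic yield y = 0.0105. First find Macaulay duration:
  t   CF        PV=CF/(1+0.0105)^t    t·PV
  1     3,250.00     3,216.2296     3,216.2296
  2     3,250.00     3,182.8101     6,365.6202
  3     3,250.00     3,149.7378     9,449.2135
  4     3,250.00     3,117.0092    12,468.0370
  5     3,250.00     3,084.6207    15,423.1036
  6     3,250.00     3,052.5687    18,315.4125
  7    53,250.00    49,495.4625   346,468.2378
  Σ                 68,298.4388   411,705.8541
P = 68,298.4388; Macaulay duration = 411,705.8541 / 68,298.4388 = 6.02804 years.
Modified duration = D_Mac / (1 + y) = 6.02804 / 1.0105 = 5.96541 years.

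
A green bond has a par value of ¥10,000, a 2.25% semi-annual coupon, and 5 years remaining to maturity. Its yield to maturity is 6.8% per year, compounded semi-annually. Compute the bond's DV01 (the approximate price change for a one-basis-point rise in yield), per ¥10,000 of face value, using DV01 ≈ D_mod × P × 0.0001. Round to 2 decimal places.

Periodic yield y = 0.034.
  t   CF        PV=CF/(1+0.034)^t    t·PV
  1       112.50       108.8008       108.8008
  2       112.50       105.2232       210.4464
  3       112.50       101.7632       305.2897
  4       112.50        98.4171       393.6682
  5       112.50        95.1809       475.9045
  6       112.50        92.0512       552.3070
  7       112.50        89.0243       623.1704
  8       112.50        86.0970       688.7763
  9       112.50        83.2660       749.3940
  10   10,112.50     7,238.5761    72,385.7614
  Σ                  8,098.3998    76,493.5186
P = 8,098.3998; D_Mac = 9.44551 half-year periods = 4.72276 yrs; D_mod = 4.56746 yrs.
DV01 ≈ 4.56746 × 8,098.3998 × 0.0001 = 3.698913.

¥3.70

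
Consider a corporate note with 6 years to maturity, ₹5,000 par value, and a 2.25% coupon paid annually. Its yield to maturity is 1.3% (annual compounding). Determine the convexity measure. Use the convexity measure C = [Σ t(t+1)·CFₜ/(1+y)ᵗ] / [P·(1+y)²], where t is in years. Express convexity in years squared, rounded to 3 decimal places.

38.110

With y = 0.013:
  t   CF        PV=CF/(1+0.013)^t    t·PV        t(t+1)·PV
  1       112.50       111.0563       111.0563         222.1125
  2       112.50       109.6311       219.2621         657.7864
  3       112.50       108.2242       324.6725       1,298.6898
  4       112.50       106.8353       427.3412       2,136.7058
  5       112.50       105.4643       527.3213       3,163.9277
  6     5,112.50     4,731.2582    28,387.5492     198,712.8441
  Σ                  5,272.4692    29,997.2025     206,192.0664
P = 5,272.4692.
Convexity = Σ t(t+1)·PV / [P·(1+y)²] = 206,192.0664 / (5,272.4692 × 1.026169) = 38.11001.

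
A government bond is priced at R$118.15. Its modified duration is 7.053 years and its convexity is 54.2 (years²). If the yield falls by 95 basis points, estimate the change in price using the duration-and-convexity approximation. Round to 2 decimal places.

+R$8.21

Duration effect: -D_mod·Δy = -7.053 × (-0.0095) = +0.0670035
Convexity effect: ½·C·(Δy)² = 0.5 × 54.2 × (-0.0095)² = +0.002445775
ΔP/P ≈ +0.0670035 + 0.002445775 = +0.069449275
ΔP ≈ 118.15 × (+0.069449275) = +8.20543184125.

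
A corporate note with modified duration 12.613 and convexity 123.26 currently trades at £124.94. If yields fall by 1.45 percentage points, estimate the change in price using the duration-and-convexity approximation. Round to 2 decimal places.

Duration effect: -D_mod·Δy = -12.613 × (-0.0145) = +0.1828885
Convexity effect: ½·C·(Δy)² = 0.5 × 123.26 × (-0.0145)² = +0.0129577075
ΔP/P ≈ +0.1828885 + 0.0129577075 = +0.1958462075
ΔP ≈ 124.94 × (+0.1958462075) = +24.46902516505.

+£24.47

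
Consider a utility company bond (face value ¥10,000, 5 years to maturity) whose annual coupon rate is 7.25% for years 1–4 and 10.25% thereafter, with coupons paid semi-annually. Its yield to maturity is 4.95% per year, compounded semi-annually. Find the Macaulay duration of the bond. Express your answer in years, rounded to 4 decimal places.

Periodic yield y = 0.02475. Discount each cash flow and weight by its period:
  t   CF        PV=CF/(1+0.02475)^t    t·PV
  1       362.50       353.7448       353.7448
  2       362.50       345.2011       690.4022
  3       362.50       336.8637     1,010.5911
  4       362.50       328.7277     1,314.9108
  5       362.50       320.7882     1,603.9410
  6       362.50       313.0404     1,878.2427
  7       362.50       305.4798     2,138.3587
  8       362.50       298.1018     2,384.8144
  9       512.50       411.2752     3,701.4768
  10   10,512.50     8,232.4052    82,324.0521
  Σ                 11,245.6280    97,400.5346
Price P = Σ PV = 11,245.6280.
Macaulay duration = Σ(t·PV) / P = 97,400.5346 / 11,245.6280 = 8.66119 half-year periods.
In years: 8.66119 / 2 = 4.33060 years.

4.3306 years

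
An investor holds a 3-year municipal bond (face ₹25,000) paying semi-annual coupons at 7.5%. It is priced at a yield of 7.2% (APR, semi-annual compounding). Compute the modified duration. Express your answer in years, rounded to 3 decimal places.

2.648 years

Periodic yield y = 0.036. First find Macaulay duration:
  t   CF        PV=CF/(1+0.036)^t    t·PV
  1       937.50       904.9228       904.9228
  2       937.50       873.4776     1,746.9552
  3       937.50       843.1251     2,529.3753
  4       937.50       813.8273     3,255.3092
  5       937.50       785.5476     3,927.7379
  6    25,937.50    20,978.2657   125,869.5942
  Σ                 25,199.1660   138,233.8945
P = 25,199.1660; Macaulay duration = 138,233.8945 / 25,199.1660 = 5.48565 half-year periods = 2.74283 years.
Modified duration = D_Mac / (1 + y) = 2.74283 / 1.036 = 2.64752 years.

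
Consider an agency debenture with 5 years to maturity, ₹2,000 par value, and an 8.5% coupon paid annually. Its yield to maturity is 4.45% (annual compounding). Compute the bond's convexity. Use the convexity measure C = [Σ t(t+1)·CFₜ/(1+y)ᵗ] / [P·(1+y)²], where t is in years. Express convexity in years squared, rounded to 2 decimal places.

22.67

With y = 0.0445:
  t   CF        PV=CF/(1+0.0445)^t    t·PV        t(t+1)·PV
  1       170.00       162.7573       162.7573         325.5146
  2       170.00       155.8232       311.6463         934.9390
  3       170.00       149.1845       447.5534       1,790.2135
  4       170.00       142.8286       571.3144       2,856.5718
  5     2,170.00     1,745.4906     8,727.4530      52,364.7177
  Σ                  2,356.0841    10,220.7243      58,271.9567
P = 2,356.0841.
Convexity = Σ t(t+1)·PV / [P·(1+y)²] = 58,271.9567 / (2,356.0841 × 1.090980) = 22.67002.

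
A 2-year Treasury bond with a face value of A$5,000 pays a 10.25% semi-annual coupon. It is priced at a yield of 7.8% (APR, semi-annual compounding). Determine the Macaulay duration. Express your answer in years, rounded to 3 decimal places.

1.862 years

Periodic yield y = 0.039. Discount each cash flow and weight by its period:
  t   CF        PV=CF/(1+0.039)^t    t·PV
  1       256.25       246.6314       246.6314
  2       256.25       237.3738       474.7476
  3       256.25       228.4637       685.3911
  4     5,256.25     4,510.3872    18,041.5487
  Σ                  5,222.8561    19,448.3188
Price P = Σ PV = 5,222.8561.
Macaulay duration = Σ(t·PV) / P = 19,448.3188 / 5,222.8561 = 3.72369 half-year periods.
In years: 3.72369 / 2 = 1.86185 years.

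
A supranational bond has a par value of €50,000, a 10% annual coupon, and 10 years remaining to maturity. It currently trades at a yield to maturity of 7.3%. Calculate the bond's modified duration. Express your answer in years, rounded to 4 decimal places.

6.5587 years

Periodic yield y = 0.073. First find Macaulay duration:
  t   CF        PV=CF/(1+0.073)^t    t·PV
  1     5,000.00     4,659.8322     4,659.8322
  2     5,000.00     4,342.8073     8,685.6146
  3     5,000.00     4,047.3507    12,142.0521
  4     5,000.00     3,771.9951    15,087.9803
  5     5,000.00     3,515.3729    17,576.8643
  6     5,000.00     3,276.2096    19,657.2573
  7     5,000.00     3,053.3174    21,373.2217
  8     5,000.00     2,845.5894    22,764.7149
  9     5,000.00     2,651.9938    23,867.9443
  10   55,000.00    27,187.2618   271,872.6184
  Σ                 59,351.7301   417,688.1001
P = 59,351.7301; Macaulay duration = 417,688.1001 / 59,351.7301 = 7.03751 years.
Modified duration = D_Mac / (1 + y) = 7.03751 / 1.073 = 6.55872 years.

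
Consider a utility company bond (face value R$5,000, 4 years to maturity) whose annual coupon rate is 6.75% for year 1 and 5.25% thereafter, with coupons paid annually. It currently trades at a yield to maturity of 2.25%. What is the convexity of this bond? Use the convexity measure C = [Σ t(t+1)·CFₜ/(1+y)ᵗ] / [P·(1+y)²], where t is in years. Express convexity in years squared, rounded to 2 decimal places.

17.19

With y = 0.0225:
  t   CF        PV=CF/(1+0.0225)^t    t·PV        t(t+1)·PV
  1       337.50       330.0733       330.0733         660.1467
  2       262.50       251.0745       502.1491       1,506.4472
  3       262.50       245.5497       736.6490       2,946.5961
  4     5,262.50     4,814.3631    19,257.4524      96,287.2621
  Σ                  5,641.0607    20,826.3239     101,400.4521
P = 5,641.0607.
Convexity = Σ t(t+1)·PV / [P·(1+y)²] = 101,400.4521 / (5,641.0607 × 1.045506) = 17.19303.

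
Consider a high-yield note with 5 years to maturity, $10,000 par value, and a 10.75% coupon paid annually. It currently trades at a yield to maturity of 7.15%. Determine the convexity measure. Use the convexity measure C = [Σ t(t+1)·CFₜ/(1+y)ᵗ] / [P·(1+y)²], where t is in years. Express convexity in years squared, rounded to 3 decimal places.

20.477

With y = 0.0715:
  t   CF        PV=CF/(1+0.0715)^t    t·PV        t(t+1)·PV
  1     1,075.00     1,003.2664     1,003.2664       2,006.5329
  2     1,075.00       936.3196     1,872.6392       5,617.9176
  3     1,075.00       873.8400     2,621.5201      10,486.0804
  4     1,075.00       815.5297     3,262.1187      16,310.5933
  5    11,075.00     7,841.2059    39,206.0295     235,236.1770
  Σ                 11,470.1616    47,965.5739     269,657.3012
P = 11,470.1616.
Convexity = Σ t(t+1)·PV / [P·(1+y)²] = 269,657.3012 / (11,470.1616 × 1.148112) = 20.47662.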